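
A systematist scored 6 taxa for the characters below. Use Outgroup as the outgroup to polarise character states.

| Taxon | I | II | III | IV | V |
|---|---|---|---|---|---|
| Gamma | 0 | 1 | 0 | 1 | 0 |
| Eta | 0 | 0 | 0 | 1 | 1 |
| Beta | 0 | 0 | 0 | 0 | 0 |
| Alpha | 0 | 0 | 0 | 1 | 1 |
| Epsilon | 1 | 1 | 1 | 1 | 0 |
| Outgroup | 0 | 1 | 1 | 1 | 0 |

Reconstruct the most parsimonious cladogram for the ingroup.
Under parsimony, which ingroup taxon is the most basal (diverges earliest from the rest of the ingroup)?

Epsilon

Character polarity is set by the outgroup: the derived state is whichever differs from the outgroup's state, so for II, III, IV the derived state is '0', and for the remaining characters it is '1'.
I: derived state '1' in Epsilon only — an autapomorphy, so it tells us nothing about relationships among taxa.
II: derived state '0' in Alpha, Beta, and Eta only — synapomorphy for {Alpha, Beta, Eta}.
Only Alpha, Beta, Eta, and Gamma show the derived state '0' for III, supporting them as a clade.
IV (derived state '0') is unique to Beta (autapomorphy; uninformative for grouping).
Only Alpha and Eta show the derived state '1' for V, supporting them as a clade.
Most parsimonious ingroup topology: (Epsilon,(((Alpha,Eta),Beta),Gamma)).
Epsilon is sister to the clade containing all other ingroup taxa, so it is the earliest-diverging (most basal) ingroup lineage.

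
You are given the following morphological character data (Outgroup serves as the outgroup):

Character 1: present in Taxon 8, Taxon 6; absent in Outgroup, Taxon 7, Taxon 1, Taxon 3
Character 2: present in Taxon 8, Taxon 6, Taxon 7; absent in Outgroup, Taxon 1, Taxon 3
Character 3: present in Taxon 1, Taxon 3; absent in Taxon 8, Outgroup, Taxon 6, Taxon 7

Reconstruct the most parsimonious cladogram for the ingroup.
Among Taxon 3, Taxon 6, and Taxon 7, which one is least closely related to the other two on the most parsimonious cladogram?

Taxon 3

The outgroup has state 'absent' for every character, so 'present' is the derived state throughout.
Character 1 (derived state 'present') is shared by Taxon 6 and Taxon 8 — a synapomorphy uniting that clade.
Only Taxon 6, Taxon 7, and Taxon 8 show the derived state 'present' for Character 2, supporting them as a clade.
Character 3 (derived state 'present') is shared by Taxon 1 and Taxon 3 — a synapomorphy uniting that clade.
Most parsimonious ingroup topology: (((Taxon 8,Taxon 6),Taxon 7),(Taxon 1,Taxon 3)).
Taxon 7 and Taxon 6 share a more recent common ancestor with each other than either does with Taxon 3, so Taxon 3 is the least closely related of the three.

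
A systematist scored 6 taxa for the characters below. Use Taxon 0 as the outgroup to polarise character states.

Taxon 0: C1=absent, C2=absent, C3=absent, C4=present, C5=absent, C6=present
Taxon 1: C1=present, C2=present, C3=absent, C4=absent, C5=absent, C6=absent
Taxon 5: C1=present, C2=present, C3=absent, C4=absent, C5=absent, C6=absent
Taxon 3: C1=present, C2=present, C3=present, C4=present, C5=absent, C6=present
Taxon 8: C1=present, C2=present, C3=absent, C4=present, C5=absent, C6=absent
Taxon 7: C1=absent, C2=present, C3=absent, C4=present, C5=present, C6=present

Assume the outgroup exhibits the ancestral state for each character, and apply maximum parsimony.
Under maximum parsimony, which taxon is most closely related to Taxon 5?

Taxon 1

Character polarity is set by the outgroup: the derived state is whichever differs from the outgroup's state, so for C4, C6 the derived state is 'absent', and for the remaining characters it is 'present'.
C1: derived state 'present' in Taxon 1, Taxon 3, Taxon 5, and Taxon 8 only — synapomorphy for {Taxon 1, Taxon 3, Taxon 5, Taxon 8}.
C2 (derived state 'present') is shared by all ingroup taxa — unites the whole ingroup.
C3 (derived state 'present') is unique to Taxon 3 (autapomorphy; uninformative for grouping).
C4 (derived state 'absent') is shared by Taxon 1 and Taxon 5 — a synapomorphy uniting that clade.
C5: derived state 'present' in Taxon 7 only — an autapomorphy, so it tells us nothing about relationships among taxa.
C6: derived state 'absent' in Taxon 1, Taxon 5, and Taxon 8 only — synapomorphy for {Taxon 1, Taxon 5, Taxon 8}.
Most parsimonious ingroup topology: ((((Taxon 1,Taxon 5),Taxon 8),Taxon 3),Taxon 7).
Taxon 5 and Taxon 1 form a cherry on this tree, so they are sister taxa.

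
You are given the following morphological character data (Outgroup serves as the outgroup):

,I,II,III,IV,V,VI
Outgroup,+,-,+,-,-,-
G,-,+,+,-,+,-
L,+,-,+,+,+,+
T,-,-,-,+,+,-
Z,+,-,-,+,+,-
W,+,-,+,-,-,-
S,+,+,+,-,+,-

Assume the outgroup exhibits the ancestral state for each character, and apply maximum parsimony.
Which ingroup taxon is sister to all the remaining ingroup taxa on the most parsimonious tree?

Character polarity is set by the outgroup: the derived state is whichever differs from the outgroup's state, so for I, III the derived state is '-', and for the remaining characters it is '+'.
I groups G and T, which is incompatible with the clades supported by the remaining characters; treating it as convergent (homoplasy) costs fewer steps than any alternative tree.
II (derived state '+') is shared by G and S — a synapomorphy uniting that clade.
III (derived state '-') is shared by T and Z — a synapomorphy uniting that clade.
IV: derived state '+' in L, T, and Z only — synapomorphy for {L, T, Z}.
V (derived state '+') is shared by G, L, S, T, and Z — a synapomorphy uniting that clade.
VI: derived state '+' in L only — an autapomorphy, so it tells us nothing about relationships among taxa.
Most parsimonious ingroup topology: (W,((G,S),((T,Z),L))).
W is sister to the clade containing all other ingroup taxa, so it is the earliest-diverging (most basal) ingroup lineage.

W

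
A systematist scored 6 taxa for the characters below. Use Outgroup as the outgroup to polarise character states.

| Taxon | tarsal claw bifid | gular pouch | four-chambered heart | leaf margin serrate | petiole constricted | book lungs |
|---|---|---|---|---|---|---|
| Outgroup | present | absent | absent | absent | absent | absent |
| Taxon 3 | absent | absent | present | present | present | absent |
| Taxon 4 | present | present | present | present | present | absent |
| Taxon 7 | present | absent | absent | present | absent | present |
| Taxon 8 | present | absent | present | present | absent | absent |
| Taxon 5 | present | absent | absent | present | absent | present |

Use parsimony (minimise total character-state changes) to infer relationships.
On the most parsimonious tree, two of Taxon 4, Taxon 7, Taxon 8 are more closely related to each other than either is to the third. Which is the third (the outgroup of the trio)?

Taxon 7

Character polarity is set by the outgroup: the derived state is whichever differs from the outgroup's state, so for tarsal claw bifid the derived state is 'absent', and for the remaining characters it is 'present'.
tarsal claw bifid (derived state 'absent') is unique to Taxon 3 (autapomorphy; uninformative for grouping).
gular pouch: derived state 'present' in Taxon 4 only — an autapomorphy, so it tells us nothing about relationships among taxa.
four-chambered heart (derived state 'present') is shared by Taxon 3, Taxon 4, and Taxon 8 — a synapomorphy uniting that clade.
All ingroup taxa share the derived state 'present' for leaf margin serrate; it defines the ingroup but does not resolve relationships within it.
petiole constricted (derived state 'present') is shared by Taxon 3 and Taxon 4 — a synapomorphy uniting that clade.
book lungs: derived state 'present' in Taxon 5 and Taxon 7 only — synapomorphy for {Taxon 5, Taxon 7}.
Most parsimonious ingroup topology: (((Taxon 3,Taxon 4),Taxon 8),(Taxon 7,Taxon 5)).
Taxon 4 and Taxon 8 share a more recent common ancestor with each other than either does with Taxon 7, so Taxon 7 is the least closely related of the three.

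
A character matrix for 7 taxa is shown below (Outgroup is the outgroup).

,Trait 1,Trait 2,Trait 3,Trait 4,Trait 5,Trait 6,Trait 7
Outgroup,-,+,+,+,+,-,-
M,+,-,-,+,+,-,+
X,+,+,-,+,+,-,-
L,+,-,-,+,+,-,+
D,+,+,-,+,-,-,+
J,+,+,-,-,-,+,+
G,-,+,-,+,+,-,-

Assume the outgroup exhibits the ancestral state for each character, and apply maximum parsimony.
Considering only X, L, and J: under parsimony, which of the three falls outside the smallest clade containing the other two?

Character polarity is set by the outgroup: the derived state is whichever differs from the outgroup's state, so for Trait 2, Trait 3, Trait 4, Trait 5 the derived state is '-', and for the remaining characters it is '+'.
Trait 1 (derived state '+') is shared by D, J, L, M, and X — a synapomorphy uniting that clade.
Trait 2 (derived state '-') is shared by L and M — a synapomorphy uniting that clade.
All ingroup taxa share the derived state '-' for Trait 3; it defines the ingroup but does not resolve relationships within it.
Trait 4: derived state '-' in J only — an autapomorphy, so it tells us nothing about relationships among taxa.
Trait 5 (derived state '-') is shared by D and J — a synapomorphy uniting that clade.
Trait 6 (derived state '+') is unique to J (autapomorphy; uninformative for grouping).
Only D, J, L, and M show the derived state '+' for Trait 7, supporting them as a clade.
Most parsimonious ingroup topology: ((((M,L),(D,J)),X),G).
J and L share a more recent common ancestor with each other than either does with X, so X is the least closely related of the three.

X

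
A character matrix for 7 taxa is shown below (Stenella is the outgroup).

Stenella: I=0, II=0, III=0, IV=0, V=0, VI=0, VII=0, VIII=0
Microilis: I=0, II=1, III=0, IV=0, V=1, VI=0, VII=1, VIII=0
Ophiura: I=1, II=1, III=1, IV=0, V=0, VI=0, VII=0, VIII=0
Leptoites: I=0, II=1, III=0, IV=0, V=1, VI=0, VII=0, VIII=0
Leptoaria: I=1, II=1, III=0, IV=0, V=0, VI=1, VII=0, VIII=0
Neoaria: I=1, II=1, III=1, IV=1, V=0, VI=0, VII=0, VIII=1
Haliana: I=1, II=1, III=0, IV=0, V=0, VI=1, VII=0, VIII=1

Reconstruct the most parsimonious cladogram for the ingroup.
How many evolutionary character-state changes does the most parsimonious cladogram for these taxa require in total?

The outgroup has state '0' for every character, so '1' is the derived state throughout.
I: derived state '1' in Haliana, Leptoaria, Neoaria, and Ophiura only — synapomorphy for {Haliana, Leptoaria, Neoaria, Ophiura}.
All ingroup taxa share the derived state '1' for II; it defines the ingroup but does not resolve relationships within it.
Only Neoaria and Ophiura show the derived state '1' for III, supporting them as a clade.
IV: derived state '1' in Neoaria only — an autapomorphy, so it tells us nothing about relationships among taxa.
V (derived state '1') is shared by Leptoites and Microilis — a synapomorphy uniting that clade.
VI (derived state '1') is shared by Haliana and Leptoaria — a synapomorphy uniting that clade.
VII: derived state '1' in Microilis only — an autapomorphy, so it tells us nothing about relationships among taxa.
VIII groups Haliana and Neoaria, which is incompatible with the clades supported by the remaining characters; treating it as convergent (homoplasy) costs fewer steps than any alternative tree.
Most parsimonious ingroup topology: ((Microilis,Leptoites),((Ophiura,Neoaria),(Leptoaria,Haliana))).
Changes per character on this tree: I: 1; II: 1; III: 1; IV: 1; V: 1; VI: 1; VII: 1; VIII: 2.
Total = 9.

9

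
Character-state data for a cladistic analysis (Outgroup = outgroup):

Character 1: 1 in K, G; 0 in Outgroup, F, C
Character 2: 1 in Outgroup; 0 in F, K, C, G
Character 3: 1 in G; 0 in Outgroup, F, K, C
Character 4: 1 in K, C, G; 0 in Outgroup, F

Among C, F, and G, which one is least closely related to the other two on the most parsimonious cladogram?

F

Character polarity is set by the outgroup: the derived state is whichever differs from the outgroup's state, so for Character 2 the derived state is '0', and for the remaining characters it is '1'.
Only G and K show the derived state '1' for Character 1, supporting them as a clade.
All ingroup taxa share the derived state '0' for Character 2; it defines the ingroup but does not resolve relationships within it.
Character 3: derived state '1' in G only — an autapomorphy, so it tells us nothing about relationships among taxa.
Character 4 (derived state '1') is shared by C, G, and K — a synapomorphy uniting that clade.
Most parsimonious ingroup topology: (F,((K,G),C)).
G and C share a more recent common ancestor with each other than either does with F, so F is the least closely related of the three.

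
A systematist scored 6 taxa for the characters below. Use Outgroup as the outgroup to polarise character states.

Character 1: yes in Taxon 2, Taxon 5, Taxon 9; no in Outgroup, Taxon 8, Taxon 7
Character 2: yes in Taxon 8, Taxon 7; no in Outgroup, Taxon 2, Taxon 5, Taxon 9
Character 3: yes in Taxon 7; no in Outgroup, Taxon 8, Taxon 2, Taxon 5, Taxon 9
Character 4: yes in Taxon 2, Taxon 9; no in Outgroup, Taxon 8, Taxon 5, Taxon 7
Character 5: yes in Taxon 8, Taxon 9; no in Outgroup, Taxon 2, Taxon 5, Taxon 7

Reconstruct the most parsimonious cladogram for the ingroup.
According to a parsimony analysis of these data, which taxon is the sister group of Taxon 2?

Taxon 9

The outgroup has state 'no' for every character, so 'yes' is the derived state throughout.
Character 1: derived state 'yes' in Taxon 2, Taxon 5, and Taxon 9 only — synapomorphy for {Taxon 2, Taxon 5, Taxon 9}.
Only Taxon 7 and Taxon 8 show the derived state 'yes' for Character 2, supporting them as a clade.
Character 3: derived state 'yes' in Taxon 7 only — an autapomorphy, so it tells us nothing about relationships among taxa.
Only Taxon 2 and Taxon 9 show the derived state 'yes' for Character 4, supporting them as a clade.
Character 5 groups Taxon 8 and Taxon 9, which is incompatible with the clades supported by the remaining characters; treating it as convergent (homoplasy) costs fewer steps than any alternative tree.
Most parsimonious ingroup topology: ((Taxon 8,Taxon 7),((Taxon 2,Taxon 9),Taxon 5)).
Taxon 2 and Taxon 9 form a cherry on this tree, so they are sister taxa.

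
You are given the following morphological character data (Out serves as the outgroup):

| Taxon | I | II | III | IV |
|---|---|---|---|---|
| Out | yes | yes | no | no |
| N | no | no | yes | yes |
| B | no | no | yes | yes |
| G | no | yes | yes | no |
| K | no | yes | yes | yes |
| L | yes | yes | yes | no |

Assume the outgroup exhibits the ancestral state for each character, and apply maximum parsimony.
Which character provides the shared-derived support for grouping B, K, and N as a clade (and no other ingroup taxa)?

IV

Character polarity is set by the outgroup: the derived state is whichever differs from the outgroup's state, so for I, II the derived state is 'no', and for the remaining characters it is 'yes'.
Only B, G, K, and N show the derived state 'no' for I, supporting them as a clade.
II (derived state 'no') is shared by B and N — a synapomorphy uniting that clade.
All ingroup taxa share the derived state 'yes' for III; it defines the ingroup but does not resolve relationships within it.
Only B, K, and N show the derived state 'yes' for IV, supporting them as a clade.
Most parsimonious ingroup topology: ((((N,B),K),G),L).
The clade {B, K, N} is supported by IV: its derived state 'yes' occurs in exactly those taxa and in no other taxon (including the outgroup).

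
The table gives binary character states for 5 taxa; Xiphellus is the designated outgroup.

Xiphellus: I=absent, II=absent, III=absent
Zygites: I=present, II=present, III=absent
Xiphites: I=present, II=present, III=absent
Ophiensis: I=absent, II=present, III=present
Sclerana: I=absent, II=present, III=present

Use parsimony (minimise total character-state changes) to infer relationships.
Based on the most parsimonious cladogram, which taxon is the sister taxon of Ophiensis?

Sclerana

The outgroup has state 'absent' for every character, so 'present' is the derived state throughout.
Only Xiphites and Zygites show the derived state 'present' for I, supporting them as a clade.
II (derived state 'present') is shared by all ingroup taxa — unites the whole ingroup.
III (derived state 'present') is shared by Ophiensis and Sclerana — a synapomorphy uniting that clade.
Most parsimonious ingroup topology: ((Zygites,Xiphites),(Ophiensis,Sclerana)).
Ophiensis and Sclerana form a cherry on this tree, so they are sister taxa.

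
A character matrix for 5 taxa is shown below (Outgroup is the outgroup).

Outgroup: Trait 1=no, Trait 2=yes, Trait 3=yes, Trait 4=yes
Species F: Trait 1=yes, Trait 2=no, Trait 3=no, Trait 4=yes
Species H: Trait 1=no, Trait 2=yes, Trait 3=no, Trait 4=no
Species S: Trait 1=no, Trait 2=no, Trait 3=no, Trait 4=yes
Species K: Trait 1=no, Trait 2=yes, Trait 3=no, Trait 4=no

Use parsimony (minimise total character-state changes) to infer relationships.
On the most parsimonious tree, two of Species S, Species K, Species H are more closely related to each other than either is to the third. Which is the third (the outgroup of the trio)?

Species S

Character polarity is set by the outgroup: the derived state is whichever differs from the outgroup's state, so for Trait 2, Trait 3, Trait 4 the derived state is 'no', and for the remaining characters it is 'yes'.
Trait 1 (derived state 'yes') is unique to Species F (autapomorphy; uninformative for grouping).
Only Species F and Species S show the derived state 'no' for Trait 2, supporting them as a clade.
Trait 3 (derived state 'no') is shared by all ingroup taxa — unites the whole ingroup.
Trait 4: derived state 'no' in Species H and Species K only — synapomorphy for {Species H, Species K}.
Most parsimonious ingroup topology: ((Species F,Species S),(Species H,Species K)).
Species K and Species H share a more recent common ancestor with each other than either does with Species S, so Species S is the least closely related of the three.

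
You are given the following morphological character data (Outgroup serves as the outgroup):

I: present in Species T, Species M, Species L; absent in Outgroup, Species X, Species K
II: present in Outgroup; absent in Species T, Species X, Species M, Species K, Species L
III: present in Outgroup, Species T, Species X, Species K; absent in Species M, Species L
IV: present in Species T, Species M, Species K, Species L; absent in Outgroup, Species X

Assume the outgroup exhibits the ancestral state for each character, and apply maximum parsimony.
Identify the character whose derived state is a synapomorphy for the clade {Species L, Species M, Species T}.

Character polarity is set by the outgroup: the derived state is whichever differs from the outgroup's state, so for II, III the derived state is 'absent', and for the remaining characters it is 'present'.
I: derived state 'present' in Species L, Species M, and Species T only — synapomorphy for {Species L, Species M, Species T}.
All ingroup taxa share the derived state 'absent' for II; it defines the ingroup but does not resolve relationships within it.
III: derived state 'absent' in Species L and Species M only — synapomorphy for {Species L, Species M}.
IV (derived state 'present') is shared by Species K, Species L, Species M, and Species T — a synapomorphy uniting that clade.
Most parsimonious ingroup topology: (((Species T,(Species M,Species L)),Species K),Species X).
The clade {Species L, Species M, Species T} is supported by I: its derived state 'present' occurs in exactly those taxa and in no other taxon (including the outgroup).

I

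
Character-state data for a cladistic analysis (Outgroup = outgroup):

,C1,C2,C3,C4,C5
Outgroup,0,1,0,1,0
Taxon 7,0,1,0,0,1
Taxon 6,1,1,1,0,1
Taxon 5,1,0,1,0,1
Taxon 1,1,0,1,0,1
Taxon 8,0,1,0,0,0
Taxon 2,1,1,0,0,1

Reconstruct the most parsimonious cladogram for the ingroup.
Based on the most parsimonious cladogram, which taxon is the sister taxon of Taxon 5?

Taxon 1

Character polarity is set by the outgroup: the derived state is whichever differs from the outgroup's state, so for C2, C4 the derived state is '0', and for the remaining characters it is '1'.
C1 (derived state '1') is shared by Taxon 1, Taxon 2, Taxon 5, and Taxon 6 — a synapomorphy uniting that clade.
Only Taxon 1 and Taxon 5 show the derived state '0' for C2, supporting them as a clade.
C3: derived state '1' in Taxon 1, Taxon 5, and Taxon 6 only — synapomorphy for {Taxon 1, Taxon 5, Taxon 6}.
All ingroup taxa share the derived state '0' for C4; it defines the ingroup but does not resolve relationships within it.
C5: derived state '1' in Taxon 1, Taxon 2, Taxon 5, Taxon 6, and Taxon 7 only — synapomorphy for {Taxon 1, Taxon 2, Taxon 5, Taxon 6, Taxon 7}.
Most parsimonious ingroup topology: ((Taxon 7,((Taxon 6,(Taxon 5,Taxon 1)),Taxon 2)),Taxon 8).
Taxon 5 and Taxon 1 form a cherry on this tree, so they are sister taxa.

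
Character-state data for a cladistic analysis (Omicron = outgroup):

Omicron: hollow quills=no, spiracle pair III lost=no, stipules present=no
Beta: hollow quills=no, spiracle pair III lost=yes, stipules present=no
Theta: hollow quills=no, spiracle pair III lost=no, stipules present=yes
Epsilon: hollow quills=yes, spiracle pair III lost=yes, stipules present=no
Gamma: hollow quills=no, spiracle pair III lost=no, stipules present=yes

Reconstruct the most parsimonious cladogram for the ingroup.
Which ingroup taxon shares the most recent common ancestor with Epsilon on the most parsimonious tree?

The outgroup has state 'no' for every character, so 'yes' is the derived state throughout.
hollow quills (derived state 'yes') is unique to Epsilon (autapomorphy; uninformative for grouping).
spiracle pair III lost (derived state 'yes') is shared by Beta and Epsilon — a synapomorphy uniting that clade.
stipules present: derived state 'yes' in Gamma and Theta only — synapomorphy for {Gamma, Theta}.
Most parsimonious ingroup topology: ((Beta,Epsilon),(Theta,Gamma)).
Epsilon and Beta form a cherry on this tree, so they are sister taxa.

Beta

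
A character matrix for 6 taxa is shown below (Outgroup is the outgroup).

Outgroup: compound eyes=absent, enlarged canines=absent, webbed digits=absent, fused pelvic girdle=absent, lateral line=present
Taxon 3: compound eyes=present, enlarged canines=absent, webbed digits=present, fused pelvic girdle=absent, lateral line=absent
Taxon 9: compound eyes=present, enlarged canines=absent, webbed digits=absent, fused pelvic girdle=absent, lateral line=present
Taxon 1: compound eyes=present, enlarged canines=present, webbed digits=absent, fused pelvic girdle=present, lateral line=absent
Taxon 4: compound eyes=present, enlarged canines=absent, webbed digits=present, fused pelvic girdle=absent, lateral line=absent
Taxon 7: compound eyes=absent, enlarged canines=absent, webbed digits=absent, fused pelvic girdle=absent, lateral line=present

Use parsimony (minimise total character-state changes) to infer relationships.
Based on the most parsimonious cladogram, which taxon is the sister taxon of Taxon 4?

Taxon 3

Character polarity is set by the outgroup: the derived state is whichever differs from the outgroup's state, so for lateral line the derived state is 'absent', and for the remaining characters it is 'present'.
Only Taxon 1, Taxon 3, Taxon 4, and Taxon 9 show the derived state 'present' for compound eyes, supporting them as a clade.
enlarged canines (derived state 'present') is unique to Taxon 1 (autapomorphy; uninformative for grouping).
webbed digits (derived state 'present') is shared by Taxon 3 and Taxon 4 — a synapomorphy uniting that clade.
fused pelvic girdle (derived state 'present') is unique to Taxon 1 (autapomorphy; uninformative for grouping).
lateral line: derived state 'absent' in Taxon 1, Taxon 3, and Taxon 4 only — synapomorphy for {Taxon 1, Taxon 3, Taxon 4}.
Most parsimonious ingroup topology: ((((Taxon 3,Taxon 4),Taxon 1),Taxon 9),Taxon 7).
Taxon 4 and Taxon 3 form a cherry on this tree, so they are sister taxa.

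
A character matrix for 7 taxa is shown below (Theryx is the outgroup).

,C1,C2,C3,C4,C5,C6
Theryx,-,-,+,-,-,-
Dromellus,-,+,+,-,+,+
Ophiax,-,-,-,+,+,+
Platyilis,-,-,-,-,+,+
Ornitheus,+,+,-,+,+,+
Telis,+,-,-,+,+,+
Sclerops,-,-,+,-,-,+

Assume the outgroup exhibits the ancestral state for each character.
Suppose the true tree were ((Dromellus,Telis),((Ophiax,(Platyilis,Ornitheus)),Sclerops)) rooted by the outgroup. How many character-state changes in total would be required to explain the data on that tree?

Map each character onto ((Dromellus,Telis),((Ophiax,(Platyilis,Ornitheus)),Sclerops)) (rooted by Theryx) and count the minimum state changes it requires (Fitch parsimony):
C1: 2; C2: 2; C3: 2; C4: 3; C5: 2; C6: 1.
Total tree length = 12.

12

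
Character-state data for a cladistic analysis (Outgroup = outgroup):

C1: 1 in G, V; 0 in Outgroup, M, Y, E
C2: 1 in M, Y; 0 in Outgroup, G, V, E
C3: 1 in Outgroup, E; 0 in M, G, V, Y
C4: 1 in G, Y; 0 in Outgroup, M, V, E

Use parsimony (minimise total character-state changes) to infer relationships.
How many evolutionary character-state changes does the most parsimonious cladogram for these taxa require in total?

Character polarity is set by the outgroup: the derived state is whichever differs from the outgroup's state, so for C3 the derived state is '0', and for the remaining characters it is '1'.
Only G and V show the derived state '1' for C1, supporting them as a clade.
Only M and Y show the derived state '1' for C2, supporting them as a clade.
C3: derived state '0' in G, M, V, and Y only — synapomorphy for {G, M, V, Y}.
C4 groups G and Y, which is incompatible with the clades supported by the remaining characters; treating it as convergent (homoplasy) costs fewer steps than any alternative tree.
Most parsimonious ingroup topology: (((M,Y),(G,V)),E).
Changes per character on this tree: C1: 1; C2: 1; C3: 1; C4: 2.
Total = 5.

5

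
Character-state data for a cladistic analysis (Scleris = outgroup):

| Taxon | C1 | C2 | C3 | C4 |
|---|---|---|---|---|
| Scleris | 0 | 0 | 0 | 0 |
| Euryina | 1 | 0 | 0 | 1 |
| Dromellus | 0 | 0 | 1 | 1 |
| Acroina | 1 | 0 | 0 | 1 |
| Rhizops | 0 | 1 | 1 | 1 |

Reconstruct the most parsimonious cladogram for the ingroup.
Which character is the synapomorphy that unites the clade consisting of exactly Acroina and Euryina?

C1

The outgroup has state '0' for every character, so '1' is the derived state throughout.
C1: derived state '1' in Acroina and Euryina only — synapomorphy for {Acroina, Euryina}.
C2 (derived state '1') is unique to Rhizops (autapomorphy; uninformative for grouping).
C3: derived state '1' in Dromellus and Rhizops only — synapomorphy for {Dromellus, Rhizops}.
All ingroup taxa share the derived state '1' for C4; it defines the ingroup but does not resolve relationships within it.
Most parsimonious ingroup topology: ((Euryina,Acroina),(Dromellus,Rhizops)).
The clade {Acroina, Euryina} is supported by C1: its derived state '1' occurs in exactly those taxa and in no other taxon (including the outgroup).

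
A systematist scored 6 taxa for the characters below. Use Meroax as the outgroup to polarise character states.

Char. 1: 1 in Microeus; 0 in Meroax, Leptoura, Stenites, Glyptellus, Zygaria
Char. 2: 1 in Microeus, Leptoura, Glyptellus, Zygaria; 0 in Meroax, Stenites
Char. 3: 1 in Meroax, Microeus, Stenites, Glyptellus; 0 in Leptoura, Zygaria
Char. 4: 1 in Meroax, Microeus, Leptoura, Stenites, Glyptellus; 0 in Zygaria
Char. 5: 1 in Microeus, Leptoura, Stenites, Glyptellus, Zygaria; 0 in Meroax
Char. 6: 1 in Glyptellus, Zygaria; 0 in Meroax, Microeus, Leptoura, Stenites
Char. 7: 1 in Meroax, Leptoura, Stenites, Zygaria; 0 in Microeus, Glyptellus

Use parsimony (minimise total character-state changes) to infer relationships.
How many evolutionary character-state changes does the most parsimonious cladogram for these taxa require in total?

8

Character polarity is set by the outgroup: the derived state is whichever differs from the outgroup's state, so for Char. 3, Char. 4, Char. 7 the derived state is '0', and for the remaining characters it is '1'.
Char. 1 (derived state '1') is unique to Microeus (autapomorphy; uninformative for grouping).
Char. 2: derived state '1' in Glyptellus, Leptoura, Microeus, and Zygaria only — synapomorphy for {Glyptellus, Leptoura, Microeus, Zygaria}.
Char. 3 (derived state '0') is shared by Leptoura and Zygaria — a synapomorphy uniting that clade.
Char. 4: derived state '0' in Zygaria only — an autapomorphy, so it tells us nothing about relationships among taxa.
Char. 5 (derived state '1') is shared by all ingroup taxa — unites the whole ingroup.
Char. 6 (state '1') occurs in Glyptellus and Zygaria but conflicts with the nesting implied by the other characters — most parsimoniously interpreted as homoplasy.
Char. 7: derived state '0' in Glyptellus and Microeus only — synapomorphy for {Glyptellus, Microeus}.
Most parsimonious ingroup topology: (((Microeus,Glyptellus),(Leptoura,Zygaria)),Stenites).
Changes per character on this tree: Char. 1: 1; Char. 2: 1; Char. 3: 1; Char. 4: 1; Char. 5: 1; Char. 6: 2; Char. 7: 1.
Total = 8.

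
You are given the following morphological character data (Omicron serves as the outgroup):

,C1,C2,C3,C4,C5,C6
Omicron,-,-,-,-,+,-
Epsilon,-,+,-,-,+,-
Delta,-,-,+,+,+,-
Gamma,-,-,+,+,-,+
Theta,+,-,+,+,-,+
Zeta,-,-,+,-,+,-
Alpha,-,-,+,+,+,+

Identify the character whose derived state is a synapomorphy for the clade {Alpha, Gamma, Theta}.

Character polarity is set by the outgroup: the derived state is whichever differs from the outgroup's state, so for C5 the derived state is '-', and for the remaining characters it is '+'.
C1: derived state '+' in Theta only — an autapomorphy, so it tells us nothing about relationships among taxa.
C2: derived state '+' in Epsilon only — an autapomorphy, so it tells us nothing about relationships among taxa.
Only Alpha, Delta, Gamma, Theta, and Zeta show the derived state '+' for C3, supporting them as a clade.
Only Alpha, Delta, Gamma, and Theta show the derived state '+' for C4, supporting them as a clade.
C5: derived state '-' in Gamma and Theta only — synapomorphy for {Gamma, Theta}.
Only Alpha, Gamma, and Theta show the derived state '+' for C6, supporting them as a clade.
Most parsimonious ingroup topology: (Epsilon,((Delta,((Gamma,Theta),Alpha)),Zeta)).
The clade {Alpha, Gamma, Theta} is supported by C6: its derived state '+' occurs in exactly those taxa and in no other taxon (including the outgroup).

C6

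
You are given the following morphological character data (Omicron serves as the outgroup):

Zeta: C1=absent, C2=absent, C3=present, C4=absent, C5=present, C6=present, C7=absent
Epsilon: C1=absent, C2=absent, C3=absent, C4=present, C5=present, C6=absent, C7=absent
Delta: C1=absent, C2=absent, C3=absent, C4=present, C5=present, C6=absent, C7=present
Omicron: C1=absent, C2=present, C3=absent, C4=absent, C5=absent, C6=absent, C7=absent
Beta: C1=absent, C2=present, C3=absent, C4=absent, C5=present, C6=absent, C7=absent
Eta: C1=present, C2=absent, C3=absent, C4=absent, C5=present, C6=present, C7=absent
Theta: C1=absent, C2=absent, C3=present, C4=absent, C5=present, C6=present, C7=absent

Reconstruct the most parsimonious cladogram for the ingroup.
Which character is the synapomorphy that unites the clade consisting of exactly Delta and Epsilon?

C4

Character polarity is set by the outgroup: the derived state is whichever differs from the outgroup's state, so for C2 the derived state is 'absent', and for the remaining characters it is 'present'.
C1 (derived state 'present') is unique to Eta (autapomorphy; uninformative for grouping).
C2 (derived state 'absent') is shared by Delta, Epsilon, Eta, Theta, and Zeta — a synapomorphy uniting that clade.
C3: derived state 'present' in Theta and Zeta only — synapomorphy for {Theta, Zeta}.
C4: derived state 'present' in Delta and Epsilon only — synapomorphy for {Delta, Epsilon}.
C5 (derived state 'present') is shared by all ingroup taxa — unites the whole ingroup.
C6: derived state 'present' in Eta, Theta, and Zeta only — synapomorphy for {Eta, Theta, Zeta}.
C7 (derived state 'present') is unique to Delta (autapomorphy; uninformative for grouping).
Most parsimonious ingroup topology: ((((Zeta,Theta),Eta),(Epsilon,Delta)),Beta).
The clade {Delta, Epsilon} is supported by C4: its derived state 'present' occurs in exactly those taxa and in no other taxon (including the outgroup).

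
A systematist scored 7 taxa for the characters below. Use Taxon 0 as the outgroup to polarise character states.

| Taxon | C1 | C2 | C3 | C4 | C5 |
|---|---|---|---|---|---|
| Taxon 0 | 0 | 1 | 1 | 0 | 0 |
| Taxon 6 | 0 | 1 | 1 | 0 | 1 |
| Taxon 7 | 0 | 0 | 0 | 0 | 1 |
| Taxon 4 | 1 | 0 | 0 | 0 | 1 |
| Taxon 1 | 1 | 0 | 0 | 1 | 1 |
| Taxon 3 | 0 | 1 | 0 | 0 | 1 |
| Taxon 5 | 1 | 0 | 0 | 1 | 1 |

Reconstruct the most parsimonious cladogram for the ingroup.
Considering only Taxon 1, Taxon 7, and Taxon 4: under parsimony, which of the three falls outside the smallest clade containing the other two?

Taxon 7

Character polarity is set by the outgroup: the derived state is whichever differs from the outgroup's state, so for C2, C3 the derived state is '0', and for the remaining characters it is '1'.
C1: derived state '1' in Taxon 1, Taxon 4, and Taxon 5 only — synapomorphy for {Taxon 1, Taxon 4, Taxon 5}.
Only Taxon 1, Taxon 4, Taxon 5, and Taxon 7 show the derived state '0' for C2, supporting them as a clade.
C3 (derived state '0') is shared by Taxon 1, Taxon 3, Taxon 4, Taxon 5, and Taxon 7 — a synapomorphy uniting that clade.
C4 (derived state '1') is shared by Taxon 1 and Taxon 5 — a synapomorphy uniting that clade.
All ingroup taxa share the derived state '1' for C5; it defines the ingroup but does not resolve relationships within it.
Most parsimonious ingroup topology: (Taxon 6,((Taxon 7,(Taxon 4,(Taxon 1,Taxon 5))),Taxon 3)).
Taxon 4 and Taxon 1 share a more recent common ancestor with each other than either does with Taxon 7, so Taxon 7 is the least closely related of the three.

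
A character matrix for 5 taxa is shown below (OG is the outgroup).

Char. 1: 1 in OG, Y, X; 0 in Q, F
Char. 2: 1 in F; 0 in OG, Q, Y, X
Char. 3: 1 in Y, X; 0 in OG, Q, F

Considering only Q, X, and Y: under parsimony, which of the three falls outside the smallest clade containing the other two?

Character polarity is set by the outgroup: the derived state is whichever differs from the outgroup's state, so for Char. 1 the derived state is '0', and for the remaining characters it is '1'.
Only F and Q show the derived state '0' for Char. 1, supporting them as a clade.
Char. 2: derived state '1' in F only — an autapomorphy, so it tells us nothing about relationships among taxa.
Only X and Y show the derived state '1' for Char. 3, supporting them as a clade.
Most parsimonious ingroup topology: ((Q,F),(Y,X)).
Y and X share a more recent common ancestor with each other than either does with Q, so Q is the least closely related of the three.

Q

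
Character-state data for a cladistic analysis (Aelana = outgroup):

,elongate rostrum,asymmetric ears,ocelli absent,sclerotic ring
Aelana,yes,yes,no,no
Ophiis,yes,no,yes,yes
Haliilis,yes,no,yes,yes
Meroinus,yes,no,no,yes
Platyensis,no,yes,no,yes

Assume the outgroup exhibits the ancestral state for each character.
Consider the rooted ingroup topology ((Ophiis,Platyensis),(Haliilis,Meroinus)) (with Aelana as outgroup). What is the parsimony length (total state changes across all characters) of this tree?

Map each character onto ((Ophiis,Platyensis),(Haliilis,Meroinus)) (rooted by Aelana) and count the minimum state changes it requires (Fitch parsimony):
elongate rostrum: 1; asymmetric ears: 2; ocelli absent: 2; sclerotic ring: 1.
Total tree length = 6.

6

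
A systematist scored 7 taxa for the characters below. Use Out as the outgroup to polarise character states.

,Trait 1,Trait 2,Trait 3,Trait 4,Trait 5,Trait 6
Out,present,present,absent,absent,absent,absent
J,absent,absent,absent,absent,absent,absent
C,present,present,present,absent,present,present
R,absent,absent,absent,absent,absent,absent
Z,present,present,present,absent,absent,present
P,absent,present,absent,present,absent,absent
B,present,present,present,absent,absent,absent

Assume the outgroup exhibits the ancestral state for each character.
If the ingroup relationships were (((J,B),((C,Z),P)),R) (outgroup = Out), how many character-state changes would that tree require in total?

Map each character onto (((J,B),((C,Z),P)),R) (rooted by Out) and count the minimum state changes it requires (Fitch parsimony):
Trait 1: 3; Trait 2: 2; Trait 3: 2; Trait 4: 1; Trait 5: 1; Trait 6: 1.
Total tree length = 10.

10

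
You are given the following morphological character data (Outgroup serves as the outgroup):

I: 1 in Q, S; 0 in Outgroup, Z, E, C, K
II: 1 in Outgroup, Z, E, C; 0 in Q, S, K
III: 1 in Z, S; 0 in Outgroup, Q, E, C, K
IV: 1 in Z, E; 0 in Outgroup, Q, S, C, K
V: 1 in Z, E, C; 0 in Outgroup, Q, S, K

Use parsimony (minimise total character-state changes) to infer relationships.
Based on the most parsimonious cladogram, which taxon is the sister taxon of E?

Character polarity is set by the outgroup: the derived state is whichever differs from the outgroup's state, so for II the derived state is '0', and for the remaining characters it is '1'.
Only Q and S show the derived state '1' for I, supporting them as a clade.
II (derived state '0') is shared by K, Q, and S — a synapomorphy uniting that clade.
III groups S and Z, which is incompatible with the clades supported by the remaining characters; treating it as convergent (homoplasy) costs fewer steps than any alternative tree.
Only E and Z show the derived state '1' for IV, supporting them as a clade.
V: derived state '1' in C, E, and Z only — synapomorphy for {C, E, Z}.
Most parsimonious ingroup topology: (((Q,S),K),((Z,E),C)).
E and Z form a cherry on this tree, so they are sister taxa.

Z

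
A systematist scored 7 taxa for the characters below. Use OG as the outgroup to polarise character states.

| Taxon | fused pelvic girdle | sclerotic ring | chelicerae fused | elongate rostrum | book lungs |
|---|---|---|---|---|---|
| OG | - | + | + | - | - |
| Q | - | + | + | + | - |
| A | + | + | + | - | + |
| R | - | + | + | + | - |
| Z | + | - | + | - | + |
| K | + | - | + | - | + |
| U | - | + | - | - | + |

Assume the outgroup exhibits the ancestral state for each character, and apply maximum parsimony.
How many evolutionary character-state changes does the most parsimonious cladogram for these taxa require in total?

Character polarity is set by the outgroup: the derived state is whichever differs from the outgroup's state, so for sclerotic ring, chelicerae fused the derived state is '-', and for the remaining characters it is '+'.
fused pelvic girdle (derived state '+') is shared by A, K, and Z — a synapomorphy uniting that clade.
sclerotic ring: derived state '-' in K and Z only — synapomorphy for {K, Z}.
chelicerae fused: derived state '-' in U only — an autapomorphy, so it tells us nothing about relationships among taxa.
elongate rostrum: derived state '+' in Q and R only — synapomorphy for {Q, R}.
book lungs: derived state '+' in A, K, U, and Z only — synapomorphy for {A, K, U, Z}.
Most parsimonious ingroup topology: ((Q,R),((A,(Z,K)),U)).
Changes per character on this tree: fused pelvic girdle: 1; sclerotic ring: 1; chelicerae fused: 1; elongate rostrum: 1; book lungs: 1.
Total = 5.

5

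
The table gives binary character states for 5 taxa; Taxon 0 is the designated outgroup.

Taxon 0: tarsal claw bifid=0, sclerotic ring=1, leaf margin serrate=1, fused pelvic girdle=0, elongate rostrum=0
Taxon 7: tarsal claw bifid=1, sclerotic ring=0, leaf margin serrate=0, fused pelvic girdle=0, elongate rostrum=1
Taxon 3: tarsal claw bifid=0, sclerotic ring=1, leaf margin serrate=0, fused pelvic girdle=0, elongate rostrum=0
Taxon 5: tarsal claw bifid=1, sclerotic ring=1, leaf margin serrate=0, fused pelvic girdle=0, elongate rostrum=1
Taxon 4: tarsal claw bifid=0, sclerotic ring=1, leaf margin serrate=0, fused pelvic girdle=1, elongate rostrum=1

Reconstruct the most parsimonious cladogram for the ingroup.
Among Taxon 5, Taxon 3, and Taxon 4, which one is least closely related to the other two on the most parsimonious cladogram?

Character polarity is set by the outgroup: the derived state is whichever differs from the outgroup's state, so for sclerotic ring, leaf margin serrate the derived state is '0', and for the remaining characters it is '1'.
Only Taxon 5 and Taxon 7 show the derived state '1' for tarsal claw bifid, supporting them as a clade.
sclerotic ring (derived state '0') is unique to Taxon 7 (autapomorphy; uninformative for grouping).
All ingroup taxa share the derived state '0' for leaf margin serrate; it defines the ingroup but does not resolve relationships within it.
fused pelvic girdle: derived state '1' in Taxon 4 only — an autapomorphy, so it tells us nothing about relationships among taxa.
elongate rostrum: derived state '1' in Taxon 4, Taxon 5, and Taxon 7 only — synapomorphy for {Taxon 4, Taxon 5, Taxon 7}.
Most parsimonious ingroup topology: (((Taxon 7,Taxon 5),Taxon 4),Taxon 3).
Taxon 5 and Taxon 4 share a more recent common ancestor with each other than either does with Taxon 3, so Taxon 3 is the least closely related of the three.

Taxon 3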